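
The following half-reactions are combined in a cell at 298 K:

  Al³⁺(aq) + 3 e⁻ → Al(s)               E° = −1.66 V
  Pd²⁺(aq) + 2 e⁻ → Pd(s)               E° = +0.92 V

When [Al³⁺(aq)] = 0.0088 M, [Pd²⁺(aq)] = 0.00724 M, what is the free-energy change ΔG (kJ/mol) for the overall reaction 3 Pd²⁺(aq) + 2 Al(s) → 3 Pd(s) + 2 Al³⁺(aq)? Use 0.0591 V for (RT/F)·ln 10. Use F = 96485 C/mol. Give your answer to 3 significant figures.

−1480 kJ/mol

The standard cell potential is +0.92 − (−1.66) = +2.58 V, with n = 6 electrons in the balanced equation.
The reaction quotient is [Al³⁺(aq)]^2 / [Pd²⁺(aq)]^3 = 204; by Nernst, E = +2.58 − (0.0591/6)(2.310) = +2.5572 V.
ΔG = −nFE = −(6)(96485)(+2.5572) J/mol = −1480 kJ/mol.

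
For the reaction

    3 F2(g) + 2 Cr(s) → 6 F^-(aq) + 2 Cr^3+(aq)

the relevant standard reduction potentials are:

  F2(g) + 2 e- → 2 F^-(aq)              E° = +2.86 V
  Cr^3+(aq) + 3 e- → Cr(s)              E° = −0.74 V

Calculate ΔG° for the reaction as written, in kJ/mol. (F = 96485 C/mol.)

In the reaction as written F2(g) is reduced, so the F₂/F⁻ couple is the cathode and Cr³⁺/Cr is the anode.
E°cell = +2.86 − (−0.74) = +3.60 V; balancing electrons gives n = 6.
ΔG° = −nFE°cell = −(6)(96485)(+3.60) J/mol = −2084 kJ/mol.

−2084 kJ/mol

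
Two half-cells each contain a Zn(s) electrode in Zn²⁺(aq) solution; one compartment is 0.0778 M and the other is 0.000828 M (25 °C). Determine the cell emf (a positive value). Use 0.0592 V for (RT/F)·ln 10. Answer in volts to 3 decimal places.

0.058 V

For a concentration cell E°cell = 0, since both electrodes use the same couple.
The compartment with the higher Zn²⁺(aq) concentration (0.0778 M) acts as the cathode; ions are reduced there and produced at the dilute (0.000828 M) anode.
With n = 2, Ecell = −(0.0592/2)·log([dilute]/[conc]) = −(0.0592/2)·log(0.000828/0.0778) = +0.058 V.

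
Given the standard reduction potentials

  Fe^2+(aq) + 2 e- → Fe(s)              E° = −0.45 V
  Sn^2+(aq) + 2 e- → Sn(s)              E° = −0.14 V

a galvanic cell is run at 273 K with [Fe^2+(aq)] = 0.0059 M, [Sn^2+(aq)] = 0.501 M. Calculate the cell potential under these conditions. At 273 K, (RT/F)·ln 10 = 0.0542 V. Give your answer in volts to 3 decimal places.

+0.362 V

Since E°(Sn²⁺/Sn) > E°(Fe²⁺/Fe), Sn²⁺/Sn serves as the cathode.
E°cell = −0.14 − (−0.45) = +0.31 V, with n = 2 electrons transferred.
For the overall reaction Sn^2+(aq) + Fe(s) → Sn(s) + Fe^2+(aq), Q = [Fe^2+(aq)] / [Sn^2+(aq)] = 0.0118, giving log Q = −1.929.
Applying E = E° − (RT ln10/nF)·log Q gives +0.31 − (0.0542/2)(−1.929) = +0.362 V.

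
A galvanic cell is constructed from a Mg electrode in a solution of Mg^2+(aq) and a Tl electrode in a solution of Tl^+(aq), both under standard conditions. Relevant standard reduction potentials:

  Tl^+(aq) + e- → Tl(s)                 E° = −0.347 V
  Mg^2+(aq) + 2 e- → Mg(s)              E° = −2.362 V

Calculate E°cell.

Of the two couples in this cell, the one with the more positive reduction potential is reduced at the cathode: here that is Tl⁺/Tl (−0.347 V); Mg²⁺/Mg (−2.362 V) is the anode.
E°cell = E°(cathode) − E°(anode) = −0.347 − (−2.362) = +2.015 V.

+2.015 V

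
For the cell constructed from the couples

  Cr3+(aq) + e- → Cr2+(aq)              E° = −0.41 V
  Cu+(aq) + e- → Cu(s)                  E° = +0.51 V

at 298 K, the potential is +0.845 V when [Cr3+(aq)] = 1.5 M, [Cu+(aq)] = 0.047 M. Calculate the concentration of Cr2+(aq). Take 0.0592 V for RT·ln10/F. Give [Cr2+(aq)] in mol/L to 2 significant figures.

With Cu⁺/Cu at the cathode and Cr³⁺/Cr²⁺ at the anode, E°cell = +0.51 − (−0.41) = +0.92 V (n = 1).
From the Nernst equation, log Q = n(E° − E)/0.0592 = 1·(+0.92 − (+0.845))/0.0592 = 1.267.
For Cu+(aq) + Cr2+(aq) → Cu(s) + Cr3+(aq), the reaction quotient is Q = [Cr3+(aq)] / ([Cu+(aq)]·[Cr2+(aq)]).
Substituting the known concentrations and solving, log [Cr2+(aq)] = 0.237 and [Cr2+(aq)] = 1.7 M.

1.7 M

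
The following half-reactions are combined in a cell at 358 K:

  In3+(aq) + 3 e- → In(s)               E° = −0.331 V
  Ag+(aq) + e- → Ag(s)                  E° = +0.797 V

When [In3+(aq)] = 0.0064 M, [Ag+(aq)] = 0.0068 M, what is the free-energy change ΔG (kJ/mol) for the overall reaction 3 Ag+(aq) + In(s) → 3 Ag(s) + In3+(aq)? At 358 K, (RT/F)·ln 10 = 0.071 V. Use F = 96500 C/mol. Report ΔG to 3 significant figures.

−297 kJ/mol

The standard cell potential is +0.797 − (−0.331) = +1.128 V, with n = 3 electrons in the balanced equation.
The reaction quotient is [In3+(aq)] / [Ag+(aq)]^3 = 2.04×10^4; by Nernst, E = +1.128 − (0.071/3)(4.309) = +1.0260 V.
Finally ΔG = −nFE = −(3)(96500 C/mol)(+1.0260 V) = −297 kJ/mol.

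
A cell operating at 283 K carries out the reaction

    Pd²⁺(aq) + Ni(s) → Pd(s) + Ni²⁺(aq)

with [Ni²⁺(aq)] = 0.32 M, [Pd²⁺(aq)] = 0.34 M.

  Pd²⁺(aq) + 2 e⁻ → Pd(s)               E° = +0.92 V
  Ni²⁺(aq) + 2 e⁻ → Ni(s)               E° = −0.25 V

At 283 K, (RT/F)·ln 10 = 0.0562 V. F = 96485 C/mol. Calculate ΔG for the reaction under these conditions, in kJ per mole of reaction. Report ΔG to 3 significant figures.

With Pd²⁺/Pd reduced at the cathode, E°cell = +0.92 − (−0.25) = +1.17 V and n = 2.
Q = [Ni²⁺(aq)] / [Pd²⁺(aq)] = 0.941, so log Q = −0.026 and E = +1.17 − (0.0562/2)(−0.026) = +1.1707 V.
ΔG = −nFE = −(2)(96485)(+1.1707) J/mol = −226 kJ/mol.

−226 kJ/mol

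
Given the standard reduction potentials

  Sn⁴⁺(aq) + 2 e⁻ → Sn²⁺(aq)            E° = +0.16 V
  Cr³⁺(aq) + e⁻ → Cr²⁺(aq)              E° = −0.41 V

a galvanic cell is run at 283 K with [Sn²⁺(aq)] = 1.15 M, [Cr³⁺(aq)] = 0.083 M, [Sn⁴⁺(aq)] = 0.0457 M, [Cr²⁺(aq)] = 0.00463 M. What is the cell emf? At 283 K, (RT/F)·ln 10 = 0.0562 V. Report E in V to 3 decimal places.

+0.460 V

The Sn⁴⁺/Sn²⁺ couple has the more positive E°, so it is the cathode; Cr³⁺/Cr²⁺ is the anode.
The standard potential is +0.16 − (−0.41) = +0.57 V and the balanced reaction transfers n = 2 electrons.
For the overall reaction Sn⁴⁺(aq) + 2 Cr²⁺(aq) → Sn²⁺(aq) + 2 Cr³⁺(aq), Q = ([Sn²⁺(aq)]·[Cr³⁺(aq)]^2) / ([Sn⁴⁺(aq)]·[Cr²⁺(aq)]^2) = 8.09×10^3, giving log Q = 3.908.
By the Nernst equation, E = +0.57 − (0.0562/2)·(3.908) = +0.460 V.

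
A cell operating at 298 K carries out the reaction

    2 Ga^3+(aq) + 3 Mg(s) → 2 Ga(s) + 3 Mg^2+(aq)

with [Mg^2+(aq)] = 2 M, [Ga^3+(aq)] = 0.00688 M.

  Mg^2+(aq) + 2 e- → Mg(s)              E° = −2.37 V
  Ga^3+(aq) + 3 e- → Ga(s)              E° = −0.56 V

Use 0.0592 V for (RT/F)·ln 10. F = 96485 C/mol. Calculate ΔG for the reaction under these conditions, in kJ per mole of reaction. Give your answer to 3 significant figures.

With Ga³⁺/Ga reduced at the cathode, E°cell = −0.56 − (−2.37) = +1.81 V and n = 6.
The reaction quotient is [Mg^2+(aq)]^3 / [Ga^3+(aq)]^2 = 1.69×10^5; by Nernst, E = +1.81 − (0.0592/6)(5.228) = +1.7584 V.
Finally ΔG = −nFE = −(6)(96485 C/mol)(+1.7584 V) = −1020 kJ/mol.

−1020 kJ/mol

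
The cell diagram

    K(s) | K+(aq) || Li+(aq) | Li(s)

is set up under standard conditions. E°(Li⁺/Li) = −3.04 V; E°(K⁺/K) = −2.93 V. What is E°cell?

−0.11 V

By convention the left-hand electrode in cell notation is the anode (oxidation) and the right-hand electrode is the cathode (reduction).
E°cell = E°(right) − E°(left) = −3.04 − (−2.93) = −0.11 V.
The negative sign shows that, as written, the cell would require an external voltage to drive the reaction.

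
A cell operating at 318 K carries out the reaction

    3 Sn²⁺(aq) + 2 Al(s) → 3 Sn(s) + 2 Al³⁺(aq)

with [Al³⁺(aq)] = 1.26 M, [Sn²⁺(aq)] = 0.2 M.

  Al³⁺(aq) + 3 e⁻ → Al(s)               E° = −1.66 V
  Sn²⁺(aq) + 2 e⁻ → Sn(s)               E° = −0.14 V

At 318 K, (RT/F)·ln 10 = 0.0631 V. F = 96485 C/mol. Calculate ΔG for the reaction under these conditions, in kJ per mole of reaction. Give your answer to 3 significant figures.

E°cell = −0.14 − (−1.66) = +1.52 V; the balanced reaction transfers n = 6 electrons.
The reaction quotient is [Al³⁺(aq)]^2 / [Sn²⁺(aq)]^3 = 198; by Nernst, E = +1.52 − (0.0631/6)(2.298) = +1.4958 V.
Then ΔG = −nFE = −6 × 96485 × +1.4958 J/mol = −866 kJ/mol.

−866 kJ/mol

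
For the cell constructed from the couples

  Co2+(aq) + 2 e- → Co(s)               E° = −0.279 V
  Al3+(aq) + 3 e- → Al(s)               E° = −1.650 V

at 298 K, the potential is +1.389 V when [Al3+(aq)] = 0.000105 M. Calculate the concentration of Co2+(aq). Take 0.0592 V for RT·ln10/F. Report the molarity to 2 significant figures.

0.0090 M

With Co²⁺/Co at the cathode and Al³⁺/Al at the anode, E°cell = −0.279 − (−1.650) = +1.371 V (n = 6).
From the Nernst equation, log Q = n(E° − E)/0.0592 = 6·(+1.371 − (+1.389))/0.0592 = −1.824.
The balanced reaction is 3 Co2+(aq) + 2 Al(s) → 3 Co(s) + 2 Al3+(aq), so Q = [Al3+(aq)]^2 / [Co2+(aq)]^3.
Solving for the unknown gives log [Co2+(aq)] = −2.045, so [Co2+(aq)] ≈ 0.0090 M.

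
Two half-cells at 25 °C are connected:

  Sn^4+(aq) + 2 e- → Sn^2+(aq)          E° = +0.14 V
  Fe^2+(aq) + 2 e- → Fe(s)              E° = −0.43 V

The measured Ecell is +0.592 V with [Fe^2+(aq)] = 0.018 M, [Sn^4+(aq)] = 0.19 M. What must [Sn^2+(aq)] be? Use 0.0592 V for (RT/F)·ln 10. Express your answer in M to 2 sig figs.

The Sn⁴⁺/Sn²⁺ couple has the larger reduction potential, so it is the cathode: E°cell = +0.14 − (−0.43) = +0.57 V and n = 2.
From the Nernst equation, log Q = n(E° − E)/0.0592 = 2·(+0.57 − (+0.592))/0.0592 = −0.743.
Balancing electrons gives Sn^4+(aq) + Fe(s) → Sn^2+(aq) + Fe^2+(aq); thus Q = ([Sn^2+(aq)]·[Fe^2+(aq)]) / [Sn^4+(aq)].
Isolating [Sn^2+(aq)] in Q = 10^{−0.743} yields log [Sn^2+(aq)] = 0.280, i.e. 1.9 M.

1.9 M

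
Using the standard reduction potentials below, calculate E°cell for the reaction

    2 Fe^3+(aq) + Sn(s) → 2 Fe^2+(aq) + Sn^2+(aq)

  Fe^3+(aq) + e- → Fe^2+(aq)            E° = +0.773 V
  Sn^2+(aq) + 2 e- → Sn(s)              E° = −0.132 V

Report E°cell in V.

+0.905 V

In the reaction as written, Fe^3+(aq) is reduced (cathode) and Sn^2+(aq) is produced by oxidation at the anode.
E°cell = E°(cathode) − E°(anode) = +0.773 − (−0.132) = +0.905 V.
The positive value indicates the reaction is spontaneous as written.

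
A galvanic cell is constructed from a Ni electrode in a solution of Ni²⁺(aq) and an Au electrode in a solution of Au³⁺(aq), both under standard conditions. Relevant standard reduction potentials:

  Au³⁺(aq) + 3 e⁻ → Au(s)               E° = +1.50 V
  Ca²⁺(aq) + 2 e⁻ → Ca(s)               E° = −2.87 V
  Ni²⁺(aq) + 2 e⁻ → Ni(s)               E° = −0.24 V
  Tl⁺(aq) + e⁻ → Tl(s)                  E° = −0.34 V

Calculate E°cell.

Of the two couples in this cell, the one with the more positive reduction potential is reduced at the cathode: here that is Au³⁺/Au (+1.50 V); Ni²⁺/Ni (−0.24 V) is the anode.
E°cell = E°(cathode) − E°(anode) = +1.50 − (−0.24) = +1.74 V.

+1.74 V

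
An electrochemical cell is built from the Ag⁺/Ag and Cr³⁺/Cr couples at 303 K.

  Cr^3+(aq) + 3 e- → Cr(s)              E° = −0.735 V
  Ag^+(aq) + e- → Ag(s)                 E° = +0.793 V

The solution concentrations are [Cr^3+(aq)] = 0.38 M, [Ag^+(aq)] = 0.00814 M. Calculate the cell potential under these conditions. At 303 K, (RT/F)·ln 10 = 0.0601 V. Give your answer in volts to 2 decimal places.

+1.41 V

Since E°(Ag⁺/Ag) > E°(Cr³⁺/Cr), Ag⁺/Ag serves as the cathode.
The standard potential is +0.793 − (−0.735) = +1.528 V and the balanced reaction transfers n = 3 electrons.
Balancing gives 3 Ag^+(aq) + Cr(s) → 3 Ag(s) + Cr^3+(aq); hence Q = [Cr^3+(aq)] / [Ag^+(aq)]^3 = 7.05×10^5 (log Q = 5.848).
E = E° − (0.0601/n)·log Q = +1.528 − (0.0601/3)(5.848) = +1.41 V.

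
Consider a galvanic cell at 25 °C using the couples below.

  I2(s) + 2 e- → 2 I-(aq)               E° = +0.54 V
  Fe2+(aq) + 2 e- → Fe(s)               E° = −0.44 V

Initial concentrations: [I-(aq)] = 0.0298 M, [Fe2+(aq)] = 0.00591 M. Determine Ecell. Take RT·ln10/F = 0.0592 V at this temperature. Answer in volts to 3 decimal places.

I₂/I⁻ is reduced (cathode, E° = +0.54 V) and Fe²⁺/Fe is oxidized (anode).
The standard potential is +0.54 − (−0.44) = +0.98 V and the balanced reaction transfers n = 2 electrons.
The balanced reaction is I2(s) + Fe(s) → 2 I-(aq) + Fe2+(aq), so Q = [I-(aq)]^2·[Fe2+(aq)] = 5.25×10^−6 and log Q = −5.280.
By the Nernst equation, E = +0.98 − (0.0592/2)·(−5.280) = +1.136 V.

+1.136 V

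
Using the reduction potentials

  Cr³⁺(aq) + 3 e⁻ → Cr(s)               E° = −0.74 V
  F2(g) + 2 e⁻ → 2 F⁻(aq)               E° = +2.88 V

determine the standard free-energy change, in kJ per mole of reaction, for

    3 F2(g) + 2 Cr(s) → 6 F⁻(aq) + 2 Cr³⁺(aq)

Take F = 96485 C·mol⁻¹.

−2096 kJ/mol

In the reaction as written F2(g) is reduced, so the F₂/F⁻ couple is the cathode and Cr³⁺/Cr is the anode.
E°cell = +2.88 − (−0.74) = +3.62 V; balancing electrons gives n = 6.
ΔG° = −nFE°cell = −(6)(96485)(+3.62) J/mol = −2096 kJ/mol.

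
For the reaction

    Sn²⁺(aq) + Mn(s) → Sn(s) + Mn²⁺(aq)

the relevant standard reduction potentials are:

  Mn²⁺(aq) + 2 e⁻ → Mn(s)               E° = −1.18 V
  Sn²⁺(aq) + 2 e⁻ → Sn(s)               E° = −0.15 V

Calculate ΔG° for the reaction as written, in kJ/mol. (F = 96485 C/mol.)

In the reaction as written Sn²⁺(aq) is reduced, so the Sn²⁺/Sn couple is the cathode and Mn²⁺/Mn is the anode.
E°cell = −0.15 − (−1.18) = +1.03 V; balancing electrons gives n = 2.
ΔG° = −nFE°cell = −(2)(96485)(+1.03) J/mol = −199 kJ/mol.

−199 kJ/mol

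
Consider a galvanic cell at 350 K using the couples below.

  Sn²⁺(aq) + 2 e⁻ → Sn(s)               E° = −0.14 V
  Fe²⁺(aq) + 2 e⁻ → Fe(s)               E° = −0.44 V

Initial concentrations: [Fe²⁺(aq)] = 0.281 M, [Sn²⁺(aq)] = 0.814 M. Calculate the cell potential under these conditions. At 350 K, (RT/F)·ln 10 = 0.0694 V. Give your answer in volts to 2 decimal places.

+0.32 V

The Sn²⁺/Sn couple has the more positive E°, so it is the cathode; Fe²⁺/Fe is the anode.
E°cell = −0.14 − (−0.44) = +0.30 V, with n = 2 electrons transferred.
For the overall reaction Sn²⁺(aq) + Fe(s) → Sn(s) + Fe²⁺(aq), Q = [Fe²⁺(aq)] / [Sn²⁺(aq)] = 0.345, giving log Q = −0.462.
By the Nernst equation, E = +0.30 − (0.0694/2)·(−0.462) = +0.32 V.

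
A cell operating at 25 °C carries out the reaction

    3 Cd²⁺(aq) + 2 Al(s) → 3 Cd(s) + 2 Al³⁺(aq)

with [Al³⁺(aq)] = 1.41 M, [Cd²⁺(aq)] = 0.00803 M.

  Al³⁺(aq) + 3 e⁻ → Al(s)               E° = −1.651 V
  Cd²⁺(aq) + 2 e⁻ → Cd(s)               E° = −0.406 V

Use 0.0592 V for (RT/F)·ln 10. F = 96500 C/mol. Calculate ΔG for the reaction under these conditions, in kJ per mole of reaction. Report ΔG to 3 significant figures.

−683 kJ/mol

The standard cell potential is −0.406 − (−1.651) = +1.245 V, with n = 6 electrons in the balanced equation.
Q = [Al³⁺(aq)]^2 / [Cd²⁺(aq)]^3 = 3.84×10^6, so log Q = 6.584 and E = +1.245 − (0.0592/6)(6.584) = +1.1800 V.
Finally ΔG = −nFE = −(6)(96500 C/mol)(+1.1800 V) = −683 kJ/mol.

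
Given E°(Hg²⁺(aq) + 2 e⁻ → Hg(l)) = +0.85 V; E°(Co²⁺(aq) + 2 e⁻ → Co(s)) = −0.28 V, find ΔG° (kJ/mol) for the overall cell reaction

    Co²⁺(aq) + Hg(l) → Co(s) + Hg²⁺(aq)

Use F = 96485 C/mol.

In the reaction as written Co²⁺(aq) is reduced, so the Co²⁺/Co couple is the cathode and Hg²⁺/Hg is the anode.
E°cell = −0.28 − (+0.85) = −1.13 V; balancing electrons gives n = 2.
ΔG° = −nFE°cell = −(2)(96485)(−1.13) J/mol = +218 kJ/mol.

+218 kJ/mol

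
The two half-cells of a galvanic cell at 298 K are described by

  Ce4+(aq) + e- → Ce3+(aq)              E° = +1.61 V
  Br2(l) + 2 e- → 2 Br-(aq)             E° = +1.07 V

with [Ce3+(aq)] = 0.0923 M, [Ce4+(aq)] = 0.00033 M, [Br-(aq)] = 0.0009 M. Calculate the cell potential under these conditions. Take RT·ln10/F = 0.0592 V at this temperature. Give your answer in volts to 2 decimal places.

Since E°(Ce⁴⁺/Ce³⁺) > E°(Br₂/Br⁻), Ce⁴⁺/Ce³⁺ serves as the cathode.
The standard potential is +1.61 − (+1.07) = +0.54 V and the balanced reaction transfers n = 2 electrons.
The balanced reaction is 2 Ce4+(aq) + 2 Br-(aq) → 2 Ce3+(aq) + Br2(l), so Q = [Ce3+(aq)]^2 / ([Ce4+(aq)]^2·[Br-(aq)]^2) = 9.66×10^10 and log Q = 10.985.
By the Nernst equation, E = +0.54 − (0.0592/2)·(10.985) = +0.21 V.

+0.21 V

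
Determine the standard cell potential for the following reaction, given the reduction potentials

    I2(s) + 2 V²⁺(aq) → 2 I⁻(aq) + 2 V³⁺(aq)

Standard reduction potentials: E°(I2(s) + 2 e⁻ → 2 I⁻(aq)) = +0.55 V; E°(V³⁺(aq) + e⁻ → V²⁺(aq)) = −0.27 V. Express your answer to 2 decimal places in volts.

+0.82 V

I2(s) gains electrons, so the I₂/I⁻ couple is the cathode; the V³⁺/V²⁺ couple is the anode.
E°cell = E°(cathode) − E°(anode) = +0.55 − (−0.27) = +0.82 V.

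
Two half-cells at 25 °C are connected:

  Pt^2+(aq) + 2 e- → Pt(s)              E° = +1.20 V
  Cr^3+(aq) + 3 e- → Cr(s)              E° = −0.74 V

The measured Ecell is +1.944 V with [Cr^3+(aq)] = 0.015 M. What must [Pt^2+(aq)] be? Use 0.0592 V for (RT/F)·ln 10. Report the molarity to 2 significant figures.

0.083 M

The Pt²⁺/Pt couple has the larger reduction potential, so it is the cathode: E°cell = +1.20 − (−0.74) = +1.94 V and n = 6.
Rearranging E = E° − (0.0592/n)·log Q gives log Q = 6(+1.94 − (+1.944))/0.0592 = −0.405.
For 3 Pt^2+(aq) + 2 Cr(s) → 3 Pt(s) + 2 Cr^3+(aq), the reaction quotient is Q = [Cr^3+(aq)]^2 / [Pt^2+(aq)]^3.
Isolating [Pt^2+(aq)] in Q = 10^{−0.405} yields log [Pt^2+(aq)] = −1.081, i.e. 0.083 M.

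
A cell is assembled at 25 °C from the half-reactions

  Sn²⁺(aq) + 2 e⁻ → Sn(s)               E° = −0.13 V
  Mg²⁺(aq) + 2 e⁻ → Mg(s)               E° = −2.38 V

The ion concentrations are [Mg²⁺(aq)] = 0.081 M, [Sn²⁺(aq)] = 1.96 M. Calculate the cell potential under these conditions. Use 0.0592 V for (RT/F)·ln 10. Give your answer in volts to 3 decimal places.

Since E°(Sn²⁺/Sn) > E°(Mg²⁺/Mg), Sn²⁺/Sn serves as the cathode.
The standard potential is −0.13 − (−2.38) = +2.25 V and the balanced reaction transfers n = 2 electrons.
Balancing gives Sn²⁺(aq) + Mg(s) → Sn(s) + Mg²⁺(aq); hence Q = [Mg²⁺(aq)] / [Sn²⁺(aq)] = 0.0413 (log Q = −1.384).
Applying E = E° − (RT ln10/nF)·log Q gives +2.25 − (0.0592/2)(−1.384) = +2.291 V.

+2.291 V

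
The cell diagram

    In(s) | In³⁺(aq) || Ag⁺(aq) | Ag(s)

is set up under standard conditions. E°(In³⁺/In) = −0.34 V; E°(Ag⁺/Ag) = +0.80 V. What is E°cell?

+1.14 V

By convention the left-hand electrode in cell notation is the anode (oxidation) and the right-hand electrode is the cathode (reduction).
E°cell = E°(right) − E°(left) = +0.80 − (−0.34) = +1.14 V.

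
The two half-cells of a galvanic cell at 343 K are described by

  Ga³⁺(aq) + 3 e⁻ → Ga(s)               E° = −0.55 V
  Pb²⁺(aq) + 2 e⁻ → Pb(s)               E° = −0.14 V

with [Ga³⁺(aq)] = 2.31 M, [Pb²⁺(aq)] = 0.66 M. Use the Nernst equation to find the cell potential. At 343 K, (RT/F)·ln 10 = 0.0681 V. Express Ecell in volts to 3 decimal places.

Since E°(Pb²⁺/Pb) > E°(Ga³⁺/Ga), Pb²⁺/Pb serves as the cathode.
E°cell = E°cat − E°an = −0.14 − (−0.55) = +0.41 V; n = 6.
The balanced reaction is 3 Pb²⁺(aq) + 2 Ga(s) → 3 Pb(s) + 2 Ga³⁺(aq), so Q = [Ga³⁺(aq)]^2 / [Pb²⁺(aq)]^3 = 18.6 and log Q = 1.269.
Applying E = E° − (RT ln10/nF)·log Q gives +0.41 − (0.0681/6)(1.269) = +0.396 V.

+0.396 V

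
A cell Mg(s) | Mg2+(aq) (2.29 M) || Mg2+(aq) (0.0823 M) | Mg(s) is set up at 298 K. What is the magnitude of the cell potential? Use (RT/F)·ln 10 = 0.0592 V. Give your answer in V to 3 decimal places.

For a concentration cell E°cell = 0, since both electrodes use the same couple.
The compartment with the higher Mg2+(aq) concentration (2.29 M) acts as the cathode; ions are reduced there and produced at the dilute (0.0823 M) anode.
With n = 2, Ecell = −(0.0592/2)·log([dilute]/[conc]) = −(0.0592/2)·log(0.0823/2.29) = +0.043 V.

0.043 V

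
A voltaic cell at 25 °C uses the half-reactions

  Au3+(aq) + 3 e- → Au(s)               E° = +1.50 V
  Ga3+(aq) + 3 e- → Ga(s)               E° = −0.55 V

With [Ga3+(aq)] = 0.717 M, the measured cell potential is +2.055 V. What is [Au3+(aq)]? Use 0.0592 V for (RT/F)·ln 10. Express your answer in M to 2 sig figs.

1.3 M

The Au³⁺/Au couple has the larger reduction potential, so it is the cathode: E°cell = +1.50 − (−0.55) = +2.05 V and n = 3.
Since E = E° − (0.0592/n)·log Q, log Q = n(E° − E)/0.0592 = −0.253.
For Au3+(aq) + Ga(s) → Au(s) + Ga3+(aq), the reaction quotient is Q = [Ga3+(aq)] / [Au3+(aq)].
Isolating [Au3+(aq)] in Q = 10^{−0.253} yields log [Au3+(aq)] = 0.109, i.e. 1.3 M.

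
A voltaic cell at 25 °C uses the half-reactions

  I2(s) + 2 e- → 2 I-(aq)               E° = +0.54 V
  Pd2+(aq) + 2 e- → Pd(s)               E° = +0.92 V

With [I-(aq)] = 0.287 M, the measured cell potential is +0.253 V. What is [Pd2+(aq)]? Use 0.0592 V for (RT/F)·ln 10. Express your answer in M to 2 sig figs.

0.00062 M

With Pd²⁺/Pd at the cathode and I₂/I⁻ at the anode, E°cell = +0.92 − (+0.54) = +0.38 V (n = 2).
From the Nernst equation, log Q = n(E° − E)/0.0592 = 2·(+0.38 − (+0.253))/0.0592 = 4.291.
For Pd2+(aq) + 2 I-(aq) → Pd(s) + I2(s), the reaction quotient is Q = 1 / ([Pd2+(aq)]·[I-(aq)]^2).
Substituting the known concentrations and solving, log [Pd2+(aq)] = −3.207 and [Pd2+(aq)] = 0.00062 M.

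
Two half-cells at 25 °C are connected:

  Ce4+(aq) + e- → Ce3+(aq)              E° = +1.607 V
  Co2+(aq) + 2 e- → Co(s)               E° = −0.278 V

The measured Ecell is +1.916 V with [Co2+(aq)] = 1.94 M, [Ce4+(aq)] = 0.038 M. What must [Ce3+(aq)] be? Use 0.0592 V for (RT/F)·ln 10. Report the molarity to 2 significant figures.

The Ce⁴⁺/Ce³⁺ couple has the larger reduction potential, so it is the cathode: E°cell = +1.607 − (−0.278) = +1.885 V and n = 2.
Rearranging E = E° − (0.0592/n)·log Q gives log Q = 2(+1.885 − (+1.916))/0.0592 = −1.047.
The balanced reaction is 2 Ce4+(aq) + Co(s) → 2 Ce3+(aq) + Co2+(aq), so Q = ([Ce3+(aq)]^2·[Co2+(aq)]) / [Ce4+(aq)]^2.
Isolating [Ce3+(aq)] in Q = 10^{−1.047} yields log [Ce3+(aq)] = −2.088, i.e. 0.0082 M.

0.0082 M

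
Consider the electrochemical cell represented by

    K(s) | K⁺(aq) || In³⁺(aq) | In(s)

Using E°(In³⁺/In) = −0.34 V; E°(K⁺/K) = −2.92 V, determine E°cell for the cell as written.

By convention the left-hand electrode in cell notation is the anode (oxidation) and the right-hand electrode is the cathode (reduction).
E°cell = E°(right) − E°(left) = −0.34 − (−2.92) = +2.58 V.

+2.58 V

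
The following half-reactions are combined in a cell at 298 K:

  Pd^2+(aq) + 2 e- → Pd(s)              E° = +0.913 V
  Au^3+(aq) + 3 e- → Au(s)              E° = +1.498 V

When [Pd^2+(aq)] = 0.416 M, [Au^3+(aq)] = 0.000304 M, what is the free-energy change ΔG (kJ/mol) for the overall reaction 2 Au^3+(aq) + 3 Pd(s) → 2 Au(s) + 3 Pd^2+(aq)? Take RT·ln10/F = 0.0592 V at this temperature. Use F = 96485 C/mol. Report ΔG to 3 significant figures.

With Au³⁺/Au reduced at the cathode, E°cell = +1.498 − (+0.913) = +0.585 V and n = 6.
Q = [Pd^2+(aq)]^3 / [Au^3+(aq)]^2 = 7.79×10^5, so log Q = 5.892 and E = +0.585 − (0.0592/6)(5.892) = +0.5269 V.
Then ΔG = −nFE = −6 × 96485 × +0.5269 J/mol = −305 kJ/mol.

−305 kJ/mol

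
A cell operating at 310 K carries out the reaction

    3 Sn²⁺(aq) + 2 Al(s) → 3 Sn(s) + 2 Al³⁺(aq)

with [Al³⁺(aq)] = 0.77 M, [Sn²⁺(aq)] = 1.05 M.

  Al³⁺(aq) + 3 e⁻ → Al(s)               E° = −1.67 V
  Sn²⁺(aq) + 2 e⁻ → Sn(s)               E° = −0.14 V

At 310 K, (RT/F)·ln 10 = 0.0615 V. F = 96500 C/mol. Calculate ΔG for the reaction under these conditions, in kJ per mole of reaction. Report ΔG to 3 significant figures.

The standard cell potential is −0.14 − (−1.67) = +1.53 V, with n = 6 electrons in the balanced equation.
Q = [Al³⁺(aq)]^2 / [Sn²⁺(aq)]^3 = 0.512, so log Q = −0.291 and E = +1.53 − (0.0615/6)(−0.291) = +1.5330 V.
Then ΔG = −nFE = −6 × 96500 × +1.5330 J/mol = −888 kJ/mol.

−888 kJ/mol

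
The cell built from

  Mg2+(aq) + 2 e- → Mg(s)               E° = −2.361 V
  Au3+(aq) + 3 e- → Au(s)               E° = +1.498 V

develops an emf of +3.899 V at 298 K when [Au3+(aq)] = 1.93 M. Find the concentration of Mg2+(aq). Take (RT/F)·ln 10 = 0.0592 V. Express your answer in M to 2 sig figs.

Au³⁺/Au is the cathode (higher E°); E°cell = +1.498 − (−2.361) = +3.859 V with n = 6.
From the Nernst equation, log Q = n(E° − E)/0.0592 = 6·(+3.859 − (+3.899))/0.0592 = −4.054.
Balancing electrons gives 2 Au3+(aq) + 3 Mg(s) → 2 Au(s) + 3 Mg2+(aq); thus Q = [Mg2+(aq)]^3 / [Au3+(aq)]^2.
Solving for the unknown gives log [Mg2+(aq)] = −1.161, so [Mg2+(aq)] ≈ 0.069 M.

0.069 M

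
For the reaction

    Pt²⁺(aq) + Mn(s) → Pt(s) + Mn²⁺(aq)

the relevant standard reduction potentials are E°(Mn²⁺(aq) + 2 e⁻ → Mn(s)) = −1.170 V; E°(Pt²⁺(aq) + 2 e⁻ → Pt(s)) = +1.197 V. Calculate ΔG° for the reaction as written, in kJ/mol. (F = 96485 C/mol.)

−457 kJ/mol

In the reaction as written Pt²⁺(aq) is reduced, so the Pt²⁺/Pt couple is the cathode and Mn²⁺/Mn is the anode.
E°cell = +1.197 − (−1.170) = +2.367 V; balancing electrons gives n = 2.
ΔG° = −nFE°cell = −(2)(96485)(+2.367) J/mol = −457 kJ/mol.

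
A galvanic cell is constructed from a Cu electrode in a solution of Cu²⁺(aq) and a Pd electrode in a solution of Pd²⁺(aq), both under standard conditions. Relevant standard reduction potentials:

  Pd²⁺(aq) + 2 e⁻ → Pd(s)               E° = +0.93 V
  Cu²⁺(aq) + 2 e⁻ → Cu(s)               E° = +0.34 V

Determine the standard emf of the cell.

+0.59 V

Of the two couples in this cell, the one with the more positive reduction potential is reduced at the cathode: here that is Pd²⁺/Pd (+0.93 V); Cu²⁺/Cu (+0.34 V) is the anode.
E°cell = E°(cathode) − E°(anode) = +0.93 − (+0.34) = +0.59 V.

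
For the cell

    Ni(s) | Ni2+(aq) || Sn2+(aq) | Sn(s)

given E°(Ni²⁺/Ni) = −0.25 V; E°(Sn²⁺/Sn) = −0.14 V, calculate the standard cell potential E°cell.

+0.11 V

By convention the left-hand electrode in cell notation is the anode (oxidation) and the right-hand electrode is the cathode (reduction).
E°cell = E°(right) − E°(left) = −0.14 − (−0.25) = +0.11 V.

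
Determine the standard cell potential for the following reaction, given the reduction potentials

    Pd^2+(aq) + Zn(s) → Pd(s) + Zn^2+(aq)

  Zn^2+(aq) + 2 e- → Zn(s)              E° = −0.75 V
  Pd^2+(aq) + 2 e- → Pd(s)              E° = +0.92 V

In the reaction as written, Pd^2+(aq) is reduced (cathode) and Zn^2+(aq) is produced by oxidation at the anode.
E°cell = E°(cathode) − E°(anode) = +0.92 − (−0.75) = +1.67 V.
The positive value indicates the reaction is spontaneous as written.

+1.67 V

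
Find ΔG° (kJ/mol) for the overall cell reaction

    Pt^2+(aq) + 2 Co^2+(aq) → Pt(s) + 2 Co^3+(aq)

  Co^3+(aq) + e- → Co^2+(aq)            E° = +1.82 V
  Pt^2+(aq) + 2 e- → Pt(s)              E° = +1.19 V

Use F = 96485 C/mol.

+122 kJ/mol

In the reaction as written Pt^2+(aq) is reduced, so the Pt²⁺/Pt couple is the cathode and Co³⁺/Co²⁺ is the anode.
E°cell = +1.19 − (+1.82) = −0.63 V; balancing electrons gives n = 2.
ΔG° = −nFE°cell = −(2)(96485)(−0.63) J/mol = +122 kJ/mol.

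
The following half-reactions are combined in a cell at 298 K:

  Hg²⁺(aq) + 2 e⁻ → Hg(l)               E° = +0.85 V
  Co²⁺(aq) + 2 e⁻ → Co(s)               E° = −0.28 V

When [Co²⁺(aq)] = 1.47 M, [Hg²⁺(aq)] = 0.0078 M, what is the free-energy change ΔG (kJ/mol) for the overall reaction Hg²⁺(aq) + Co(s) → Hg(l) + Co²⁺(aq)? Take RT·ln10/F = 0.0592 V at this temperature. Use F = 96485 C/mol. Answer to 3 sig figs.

−205 kJ/mol

The standard cell potential is +0.85 − (−0.28) = +1.13 V, with n = 2 electrons in the balanced equation.
Here Q = [Co²⁺(aq)] / [Hg²⁺(aq)] = 188 (log Q = 2.275), giving E = +1.13 − (0.0592/2)·(2.275) = +1.0627 V.
ΔG = −nFE = −(2)(96485)(+1.0627) J/mol = −205 kJ/mol.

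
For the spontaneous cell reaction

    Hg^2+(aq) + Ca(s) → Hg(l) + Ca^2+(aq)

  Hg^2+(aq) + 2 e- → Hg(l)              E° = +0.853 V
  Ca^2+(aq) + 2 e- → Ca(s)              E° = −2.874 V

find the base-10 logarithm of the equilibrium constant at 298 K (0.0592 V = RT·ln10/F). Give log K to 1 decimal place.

The Hg²⁺/Hg couple is reduced (cathode); E°cell = +0.853 − (−2.874) = +3.727 V with n = 2.
At equilibrium E = 0, so log K = nE°cell / 0.0592 = (2)(+3.727) / 0.0592 = 125.9.

log K = 125.9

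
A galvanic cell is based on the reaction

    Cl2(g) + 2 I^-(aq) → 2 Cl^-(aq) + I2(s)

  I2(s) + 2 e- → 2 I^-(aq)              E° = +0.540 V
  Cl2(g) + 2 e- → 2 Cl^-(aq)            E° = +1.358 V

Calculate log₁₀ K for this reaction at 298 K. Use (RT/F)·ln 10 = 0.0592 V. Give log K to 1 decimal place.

The Cl₂/Cl⁻ couple is reduced (cathode); E°cell = +1.358 − (+0.540) = +0.818 V with n = 2.
At equilibrium E = 0, so log K = nE°cell / 0.0592 = (2)(+0.818) / 0.0592 = 27.6.

log K = 27.6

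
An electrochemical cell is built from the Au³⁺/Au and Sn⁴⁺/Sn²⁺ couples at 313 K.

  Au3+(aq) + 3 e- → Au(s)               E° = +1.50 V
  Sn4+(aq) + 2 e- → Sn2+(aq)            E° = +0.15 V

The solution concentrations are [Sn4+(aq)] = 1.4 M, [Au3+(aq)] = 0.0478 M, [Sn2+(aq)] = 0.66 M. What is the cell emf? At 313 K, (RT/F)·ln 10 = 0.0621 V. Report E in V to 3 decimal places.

+1.313 V

Since E°(Au³⁺/Au) > E°(Sn⁴⁺/Sn²⁺), Au³⁺/Au serves as the cathode.
E°cell = +1.50 − (+0.15) = +1.35 V, with n = 6 electrons transferred.
Balancing gives 2 Au3+(aq) + 3 Sn2+(aq) → 2 Au(s) + 3 Sn4+(aq); hence Q = [Sn4+(aq)]^3 / ([Au3+(aq)]^2·[Sn2+(aq)]^3) = 4.18×10^3 (log Q = 3.621).
E = E° − (0.0621/n)·log Q = +1.35 − (0.0621/6)(3.621) = +1.313 V.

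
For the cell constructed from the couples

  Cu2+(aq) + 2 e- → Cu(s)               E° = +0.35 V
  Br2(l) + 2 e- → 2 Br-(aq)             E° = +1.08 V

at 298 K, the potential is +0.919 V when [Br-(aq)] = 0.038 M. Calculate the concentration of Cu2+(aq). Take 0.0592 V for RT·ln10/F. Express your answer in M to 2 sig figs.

0.00029 M

With Br₂/Br⁻ at the cathode and Cu²⁺/Cu at the anode, E°cell = +1.08 − (+0.35) = +0.73 V (n = 2).
Since E = E° − (0.0592/n)·log Q, log Q = n(E° − E)/0.0592 = −6.385.
The balanced reaction is Br2(l) + Cu(s) → 2 Br-(aq) + Cu2+(aq), so Q = [Br-(aq)]^2·[Cu2+(aq)].
Isolating [Cu2+(aq)] in Q = 10^{−6.385} yields log [Cu2+(aq)] = −3.545, i.e. 0.00029 M.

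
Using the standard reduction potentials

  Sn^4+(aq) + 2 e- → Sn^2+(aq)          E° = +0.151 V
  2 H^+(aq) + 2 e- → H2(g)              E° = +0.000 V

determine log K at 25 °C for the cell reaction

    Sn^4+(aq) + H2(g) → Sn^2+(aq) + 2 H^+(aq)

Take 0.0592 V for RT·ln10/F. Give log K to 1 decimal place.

log K = 5.1

The Sn⁴⁺/Sn²⁺ couple is reduced (cathode); E°cell = +0.151 − (+0.000) = +0.151 V with n = 2.
At equilibrium E = 0, so log K = nE°cell / 0.0592 = (2)(+0.151) / 0.0592 = 5.1.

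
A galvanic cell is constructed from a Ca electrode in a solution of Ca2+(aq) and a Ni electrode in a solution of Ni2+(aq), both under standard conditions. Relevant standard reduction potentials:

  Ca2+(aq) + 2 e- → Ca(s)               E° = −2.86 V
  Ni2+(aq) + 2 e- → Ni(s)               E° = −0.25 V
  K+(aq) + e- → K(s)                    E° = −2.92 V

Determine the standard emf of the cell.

+2.61 V

Of the two couples in this cell, the one with the more positive reduction potential is reduced at the cathode: here that is Ni²⁺/Ni (−0.25 V); Ca²⁺/Ca (−2.86 V) is the anode.
E°cell = E°(cathode) − E°(anode) = −0.25 − (−2.86) = +2.61 V.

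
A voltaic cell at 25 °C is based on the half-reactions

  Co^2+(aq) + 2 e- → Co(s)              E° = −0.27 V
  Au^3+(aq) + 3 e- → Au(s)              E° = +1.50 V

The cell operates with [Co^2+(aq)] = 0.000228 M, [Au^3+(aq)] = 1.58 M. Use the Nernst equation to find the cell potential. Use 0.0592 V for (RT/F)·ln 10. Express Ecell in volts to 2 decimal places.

Since E°(Au³⁺/Au) > E°(Co²⁺/Co), Au³⁺/Au serves as the cathode.
E°cell = +1.50 − (−0.27) = +1.77 V, with n = 6 electrons transferred.
Balancing gives 2 Au^3+(aq) + 3 Co(s) → 2 Au(s) + 3 Co^2+(aq); hence Q = [Co^2+(aq)]^3 / [Au^3+(aq)]^2 = 4.75×10^−12 (log Q = −11.324).
By the Nernst equation, E = +1.77 − (0.0592/6)·(−11.324) = +1.88 V.

+1.88 V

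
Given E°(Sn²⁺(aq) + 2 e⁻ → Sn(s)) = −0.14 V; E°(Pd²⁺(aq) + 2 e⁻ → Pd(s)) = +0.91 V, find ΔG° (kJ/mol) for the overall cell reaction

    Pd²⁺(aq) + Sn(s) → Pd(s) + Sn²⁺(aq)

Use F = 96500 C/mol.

−203 kJ/mol

In the reaction as written Pd²⁺(aq) is reduced, so the Pd²⁺/Pd couple is the cathode and Sn²⁺/Sn is the anode.
E°cell = +0.91 − (−0.14) = +1.05 V; balancing electrons gives n = 2.
ΔG° = −nFE°cell = −(2)(96500)(+1.05) J/mol = −203 kJ/mol.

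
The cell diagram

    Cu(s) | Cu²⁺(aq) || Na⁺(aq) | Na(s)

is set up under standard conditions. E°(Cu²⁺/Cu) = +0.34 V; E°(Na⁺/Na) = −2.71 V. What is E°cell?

−3.05 V

By convention the left-hand electrode in cell notation is the anode (oxidation) and the right-hand electrode is the cathode (reduction).
E°cell = E°(right) − E°(left) = −2.71 − (+0.34) = −3.05 V.
The negative sign shows that, as written, the cell would require an external voltage to drive the reaction.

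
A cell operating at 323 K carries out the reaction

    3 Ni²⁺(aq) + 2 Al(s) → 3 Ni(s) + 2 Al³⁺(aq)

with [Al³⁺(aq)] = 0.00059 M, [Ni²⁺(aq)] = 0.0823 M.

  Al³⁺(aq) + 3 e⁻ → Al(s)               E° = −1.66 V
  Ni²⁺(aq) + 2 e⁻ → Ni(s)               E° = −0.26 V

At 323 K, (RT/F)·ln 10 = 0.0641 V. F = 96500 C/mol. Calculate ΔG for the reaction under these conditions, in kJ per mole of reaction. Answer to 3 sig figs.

E°cell = −0.26 − (−1.66) = +1.40 V; the balanced reaction transfers n = 6 electrons.
Here Q = [Al³⁺(aq)]^2 / [Ni²⁺(aq)]^3 = 0.000624 (log Q = −3.204), giving E = +1.40 − (0.0641/6)·(−3.204) = +1.4342 V.
ΔG = −nFE = −(6)(96500)(+1.4342) J/mol = −830 kJ/mol.

−830 kJ/mol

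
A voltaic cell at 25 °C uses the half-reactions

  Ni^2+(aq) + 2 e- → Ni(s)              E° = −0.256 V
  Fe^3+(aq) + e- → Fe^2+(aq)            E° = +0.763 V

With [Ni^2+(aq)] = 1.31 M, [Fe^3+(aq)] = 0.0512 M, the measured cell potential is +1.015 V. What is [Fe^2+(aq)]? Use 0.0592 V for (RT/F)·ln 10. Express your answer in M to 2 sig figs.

Fe³⁺/Fe²⁺ is the cathode (higher E°); E°cell = +0.763 − (−0.256) = +1.019 V with n = 2.
Since E = E° − (0.0592/n)·log Q, log Q = n(E° − E)/0.0592 = 0.135.
The balanced reaction is 2 Fe^3+(aq) + Ni(s) → 2 Fe^2+(aq) + Ni^2+(aq), so Q = ([Fe^2+(aq)]^2·[Ni^2+(aq)]) / [Fe^3+(aq)]^2.
Solving for the unknown gives log [Fe^2+(aq)] = −1.282, so [Fe^2+(aq)] ≈ 0.052 M.

0.052 M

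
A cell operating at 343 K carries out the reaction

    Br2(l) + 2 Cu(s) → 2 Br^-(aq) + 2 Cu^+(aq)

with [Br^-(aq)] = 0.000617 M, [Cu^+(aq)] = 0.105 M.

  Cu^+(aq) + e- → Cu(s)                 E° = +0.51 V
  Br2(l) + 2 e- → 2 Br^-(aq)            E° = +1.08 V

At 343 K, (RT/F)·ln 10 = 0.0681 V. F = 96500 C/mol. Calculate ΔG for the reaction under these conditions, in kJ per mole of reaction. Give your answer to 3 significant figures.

E°cell = +1.08 − (+0.51) = +0.57 V; the balanced reaction transfers n = 2 electrons.
Here Q = [Br^-(aq)]^2·[Cu^+(aq)]^2 = 4.2×10^−9 (log Q = −8.377), giving E = +0.57 − (0.0681/2)·(−8.377) = +0.8552 V.
Finally ΔG = −nFE = −(2)(96500 C/mol)(+0.8552 V) = −165 kJ/mol.

−165 kJ/mol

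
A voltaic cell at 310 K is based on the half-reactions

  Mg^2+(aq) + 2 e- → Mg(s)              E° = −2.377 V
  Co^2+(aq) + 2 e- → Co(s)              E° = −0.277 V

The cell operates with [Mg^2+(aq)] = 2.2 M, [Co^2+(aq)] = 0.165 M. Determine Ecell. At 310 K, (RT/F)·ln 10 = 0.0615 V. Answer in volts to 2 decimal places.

The Co²⁺/Co couple has the more positive E°, so it is the cathode; Mg²⁺/Mg is the anode.
E°cell = −0.277 − (−2.377) = +2.100 V, with n = 2 electrons transferred.
The balanced reaction is Co^2+(aq) + Mg(s) → Co(s) + Mg^2+(aq), so Q = [Mg^2+(aq)] / [Co^2+(aq)] = 13.3 and log Q = 1.125.
By the Nernst equation, E = +2.100 − (0.0615/2)·(1.125) = +2.07 V.

+2.07 V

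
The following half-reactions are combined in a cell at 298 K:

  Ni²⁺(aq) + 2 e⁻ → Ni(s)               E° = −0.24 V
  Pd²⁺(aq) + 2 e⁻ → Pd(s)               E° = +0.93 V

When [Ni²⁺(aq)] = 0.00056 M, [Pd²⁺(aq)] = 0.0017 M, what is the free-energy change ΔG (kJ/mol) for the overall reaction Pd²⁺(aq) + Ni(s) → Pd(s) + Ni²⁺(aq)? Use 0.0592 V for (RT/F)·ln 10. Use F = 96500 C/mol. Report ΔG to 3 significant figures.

−229 kJ/mol

E°cell = +0.93 − (−0.24) = +1.17 V; the balanced reaction transfers n = 2 electrons.
Here Q = [Ni²⁺(aq)] / [Pd²⁺(aq)] = 0.329 (log Q = −0.482), giving E = +1.17 − (0.0592/2)·(−0.482) = +1.1843 V.
Then ΔG = −nFE = −2 × 96500 × +1.1843 J/mol = −229 kJ/mol.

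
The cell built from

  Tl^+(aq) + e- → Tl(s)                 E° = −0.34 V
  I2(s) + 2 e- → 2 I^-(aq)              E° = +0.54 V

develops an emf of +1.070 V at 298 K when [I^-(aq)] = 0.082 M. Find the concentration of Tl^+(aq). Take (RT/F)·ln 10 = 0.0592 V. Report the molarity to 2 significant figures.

0.0075 M

With I₂/I⁻ at the cathode and Tl⁺/Tl at the anode, E°cell = +0.54 − (−0.34) = +0.88 V (n = 2).
Rearranging E = E° − (0.0592/n)·log Q gives log Q = 2(+0.88 − (+1.070))/0.0592 = −6.419.
For I2(s) + 2 Tl(s) → 2 I^-(aq) + 2 Tl^+(aq), the reaction quotient is Q = [I^-(aq)]^2·[Tl^+(aq)]^2.
Isolating [Tl^+(aq)] in Q = 10^{−6.419} yields log [Tl^+(aq)] = −2.123, i.e. 0.0075 M.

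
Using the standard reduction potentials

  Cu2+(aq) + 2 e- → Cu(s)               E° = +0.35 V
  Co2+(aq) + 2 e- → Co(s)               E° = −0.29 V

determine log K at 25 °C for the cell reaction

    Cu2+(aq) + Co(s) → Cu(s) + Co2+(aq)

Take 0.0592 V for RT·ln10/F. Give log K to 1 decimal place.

The Cu²⁺/Cu couple is reduced (cathode); E°cell = +0.35 − (−0.29) = +0.64 V with n = 2.
At equilibrium E = 0, so log K = nE°cell / 0.0592 = (2)(+0.64) / 0.0592 = 21.6.

log K = 21.6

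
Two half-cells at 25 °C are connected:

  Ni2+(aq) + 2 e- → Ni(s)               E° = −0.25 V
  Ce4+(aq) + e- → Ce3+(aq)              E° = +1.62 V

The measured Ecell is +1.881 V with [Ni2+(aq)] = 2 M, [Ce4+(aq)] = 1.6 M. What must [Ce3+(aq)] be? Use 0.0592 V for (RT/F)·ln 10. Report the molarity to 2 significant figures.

Ce⁴⁺/Ce³⁺ is the cathode (higher E°); E°cell = +1.62 − (−0.25) = +1.87 V with n = 2.
From the Nernst equation, log Q = n(E° − E)/0.0592 = 2·(+1.87 − (+1.881))/0.0592 = −0.372.
For 2 Ce4+(aq) + Ni(s) → 2 Ce3+(aq) + Ni2+(aq), the reaction quotient is Q = ([Ce3+(aq)]^2·[Ni2+(aq)]) / [Ce4+(aq)]^2.
Substituting the known concentrations and solving, log [Ce3+(aq)] = −0.132 and [Ce3+(aq)] = 0.74 M.

0.74 M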